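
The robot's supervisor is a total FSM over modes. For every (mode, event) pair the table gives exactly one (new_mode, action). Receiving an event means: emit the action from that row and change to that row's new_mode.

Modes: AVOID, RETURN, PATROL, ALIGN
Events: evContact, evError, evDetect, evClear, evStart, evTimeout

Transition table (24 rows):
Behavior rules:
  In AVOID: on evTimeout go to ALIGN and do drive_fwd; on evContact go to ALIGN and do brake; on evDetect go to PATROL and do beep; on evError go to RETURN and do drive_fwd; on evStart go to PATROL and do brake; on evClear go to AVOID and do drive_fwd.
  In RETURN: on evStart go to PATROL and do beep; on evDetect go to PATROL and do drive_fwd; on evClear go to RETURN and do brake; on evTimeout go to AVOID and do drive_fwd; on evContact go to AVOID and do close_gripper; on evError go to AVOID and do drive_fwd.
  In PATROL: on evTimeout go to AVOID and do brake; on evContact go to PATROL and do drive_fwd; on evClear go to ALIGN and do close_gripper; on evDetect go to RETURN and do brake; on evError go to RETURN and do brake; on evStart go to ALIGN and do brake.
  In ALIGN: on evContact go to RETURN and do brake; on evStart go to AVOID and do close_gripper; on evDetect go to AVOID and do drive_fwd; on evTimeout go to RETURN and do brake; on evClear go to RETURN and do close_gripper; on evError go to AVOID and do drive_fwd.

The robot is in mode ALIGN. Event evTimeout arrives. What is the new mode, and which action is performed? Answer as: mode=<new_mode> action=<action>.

current mode = ALIGN; filter table to that mode:
  (ALIGN, evContact) → (RETURN, brake)
  (ALIGN, evStart) → (AVOID, close_gripper)
  (ALIGN, evDetect) → (AVOID, drive_fwd)
  (ALIGN, evTimeout) → (RETURN, brake)  ← event matches
  (ALIGN, evClear) → (RETURN, close_gripper)
  (ALIGN, evError) → (AVOID, drive_fwd)
event = evTimeout selects (RETURN, brake)

mode=RETURN action=brake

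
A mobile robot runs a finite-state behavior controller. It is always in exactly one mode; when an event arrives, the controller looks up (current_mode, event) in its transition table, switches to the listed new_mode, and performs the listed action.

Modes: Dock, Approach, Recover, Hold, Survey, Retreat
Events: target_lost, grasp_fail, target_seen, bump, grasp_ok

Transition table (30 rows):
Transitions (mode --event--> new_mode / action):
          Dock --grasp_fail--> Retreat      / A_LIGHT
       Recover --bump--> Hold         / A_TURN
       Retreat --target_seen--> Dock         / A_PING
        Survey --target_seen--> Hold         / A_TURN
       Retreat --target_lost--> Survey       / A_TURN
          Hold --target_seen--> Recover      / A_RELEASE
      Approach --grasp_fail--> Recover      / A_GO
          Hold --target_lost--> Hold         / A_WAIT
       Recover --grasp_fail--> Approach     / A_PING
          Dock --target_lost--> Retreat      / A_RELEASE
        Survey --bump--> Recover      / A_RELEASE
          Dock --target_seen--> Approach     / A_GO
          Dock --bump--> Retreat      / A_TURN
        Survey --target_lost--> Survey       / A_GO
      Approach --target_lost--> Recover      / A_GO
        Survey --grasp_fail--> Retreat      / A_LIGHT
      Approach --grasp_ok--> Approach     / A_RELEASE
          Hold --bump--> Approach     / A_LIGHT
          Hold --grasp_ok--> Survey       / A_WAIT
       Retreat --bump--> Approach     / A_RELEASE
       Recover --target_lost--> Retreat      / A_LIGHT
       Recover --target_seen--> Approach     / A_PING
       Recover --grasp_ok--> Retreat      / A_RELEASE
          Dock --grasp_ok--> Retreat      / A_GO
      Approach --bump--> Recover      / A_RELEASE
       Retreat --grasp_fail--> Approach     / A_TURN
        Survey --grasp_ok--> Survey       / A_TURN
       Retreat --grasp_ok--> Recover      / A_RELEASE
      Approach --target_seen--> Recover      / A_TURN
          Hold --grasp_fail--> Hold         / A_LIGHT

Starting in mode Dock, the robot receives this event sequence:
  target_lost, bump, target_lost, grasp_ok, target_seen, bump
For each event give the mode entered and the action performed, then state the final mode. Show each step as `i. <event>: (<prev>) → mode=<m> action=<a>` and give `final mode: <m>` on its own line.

final mode: Retreat

1. target_lost: (Dock) → mode=Retreat action=A_RELEASE
2. bump: (Retreat) → mode=Approach action=A_RELEASE
3. target_lost: (Approach) → mode=Recover action=A_GO
4. grasp_ok: (Recover) → mode=Retreat action=A_RELEASE
5. target_seen: (Retreat) → mode=Dock action=A_PING
6. bump: (Dock) → mode=Retreat action=A_TURN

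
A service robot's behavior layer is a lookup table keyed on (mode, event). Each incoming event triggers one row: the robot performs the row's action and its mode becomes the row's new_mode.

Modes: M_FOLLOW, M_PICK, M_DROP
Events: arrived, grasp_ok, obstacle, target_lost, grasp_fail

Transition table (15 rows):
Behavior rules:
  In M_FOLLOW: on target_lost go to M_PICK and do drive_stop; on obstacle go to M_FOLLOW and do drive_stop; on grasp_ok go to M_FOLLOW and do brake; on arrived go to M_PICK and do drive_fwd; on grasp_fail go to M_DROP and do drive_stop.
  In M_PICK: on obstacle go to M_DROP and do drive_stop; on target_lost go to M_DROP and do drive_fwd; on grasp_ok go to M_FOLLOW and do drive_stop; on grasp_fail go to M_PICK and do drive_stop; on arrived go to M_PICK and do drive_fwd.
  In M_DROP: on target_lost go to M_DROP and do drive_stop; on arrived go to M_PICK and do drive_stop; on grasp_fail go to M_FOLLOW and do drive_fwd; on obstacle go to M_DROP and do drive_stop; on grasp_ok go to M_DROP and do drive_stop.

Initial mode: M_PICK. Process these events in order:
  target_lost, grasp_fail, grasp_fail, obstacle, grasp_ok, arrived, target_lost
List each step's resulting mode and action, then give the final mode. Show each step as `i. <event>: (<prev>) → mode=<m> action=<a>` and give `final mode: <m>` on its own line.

final mode: M_DROP

1. target_lost: (M_PICK) → mode=M_DROP action=drive_fwd
2. grasp_fail: (M_DROP) → mode=M_FOLLOW action=drive_fwd
3. grasp_fail: (M_FOLLOW) → mode=M_DROP action=drive_stop
4. obstacle: (M_DROP) → mode=M_DROP action=drive_stop
5. grasp_ok: (M_DROP) → mode=M_DROP action=drive_stop
6. arrived: (M_DROP) → mode=M_PICK action=drive_stop
7. target_lost: (M_PICK) → mode=M_DROP action=drive_fwd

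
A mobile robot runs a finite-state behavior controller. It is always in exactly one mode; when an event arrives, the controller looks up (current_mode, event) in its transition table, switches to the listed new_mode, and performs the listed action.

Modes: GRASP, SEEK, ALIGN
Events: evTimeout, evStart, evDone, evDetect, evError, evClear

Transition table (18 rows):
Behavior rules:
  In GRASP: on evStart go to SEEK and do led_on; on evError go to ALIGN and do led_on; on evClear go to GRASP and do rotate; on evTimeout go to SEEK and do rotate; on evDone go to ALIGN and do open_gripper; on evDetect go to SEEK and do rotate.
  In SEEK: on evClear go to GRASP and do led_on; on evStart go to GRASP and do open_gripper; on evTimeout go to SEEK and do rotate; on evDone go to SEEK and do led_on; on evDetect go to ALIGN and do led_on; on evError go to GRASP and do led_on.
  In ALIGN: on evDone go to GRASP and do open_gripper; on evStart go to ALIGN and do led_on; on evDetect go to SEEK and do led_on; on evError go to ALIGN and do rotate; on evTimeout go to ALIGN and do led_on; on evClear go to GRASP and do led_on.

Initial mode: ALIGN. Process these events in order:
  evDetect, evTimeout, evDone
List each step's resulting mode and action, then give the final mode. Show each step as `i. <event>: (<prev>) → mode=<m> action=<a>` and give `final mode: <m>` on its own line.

1. evDetect: (ALIGN) → mode=SEEK action=led_on
2. evTimeout: (SEEK) → mode=SEEK action=rotate
3. evDone: (SEEK) → mode=SEEK action=led_on

final mode: SEEK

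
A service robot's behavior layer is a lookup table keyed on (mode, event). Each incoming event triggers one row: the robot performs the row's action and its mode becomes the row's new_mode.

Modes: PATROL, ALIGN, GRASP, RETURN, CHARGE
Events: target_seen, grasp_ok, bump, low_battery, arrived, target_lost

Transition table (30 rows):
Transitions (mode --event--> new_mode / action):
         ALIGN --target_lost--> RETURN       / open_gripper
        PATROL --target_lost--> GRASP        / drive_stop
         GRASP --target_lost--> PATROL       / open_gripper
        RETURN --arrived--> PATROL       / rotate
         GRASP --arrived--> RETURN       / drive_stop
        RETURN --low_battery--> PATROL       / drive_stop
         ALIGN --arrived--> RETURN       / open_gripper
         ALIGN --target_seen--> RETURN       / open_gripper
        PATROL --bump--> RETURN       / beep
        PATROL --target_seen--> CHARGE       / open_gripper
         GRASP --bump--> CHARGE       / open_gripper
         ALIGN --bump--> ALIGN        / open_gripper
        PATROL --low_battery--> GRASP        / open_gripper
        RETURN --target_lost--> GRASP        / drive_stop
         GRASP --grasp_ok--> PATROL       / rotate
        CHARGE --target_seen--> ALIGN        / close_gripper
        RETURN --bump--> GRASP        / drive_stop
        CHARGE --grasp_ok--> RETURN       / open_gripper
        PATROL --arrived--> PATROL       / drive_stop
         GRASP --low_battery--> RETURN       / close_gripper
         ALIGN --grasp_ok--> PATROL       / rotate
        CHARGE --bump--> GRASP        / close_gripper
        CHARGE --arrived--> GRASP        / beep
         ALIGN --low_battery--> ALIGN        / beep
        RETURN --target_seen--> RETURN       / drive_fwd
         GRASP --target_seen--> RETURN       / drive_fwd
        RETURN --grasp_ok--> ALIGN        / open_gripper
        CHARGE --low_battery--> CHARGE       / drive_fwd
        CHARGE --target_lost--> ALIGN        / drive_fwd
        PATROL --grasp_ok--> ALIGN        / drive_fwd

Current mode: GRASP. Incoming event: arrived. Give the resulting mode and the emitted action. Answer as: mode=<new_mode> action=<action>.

current mode = GRASP; filter table to that mode:
  (GRASP, target_lost) → (PATROL, open_gripper)
  (GRASP, arrived) → (RETURN, drive_stop)  ← event matches
  (GRASP, bump) → (CHARGE, open_gripper)
  (GRASP, grasp_ok) → (PATROL, rotate)
  (GRASP, low_battery) → (RETURN, close_gripper)
  (GRASP, target_seen) → (RETURN, drive_fwd)
event = arrived selects (RETURN, drive_stop)

mode=RETURN action=drive_stop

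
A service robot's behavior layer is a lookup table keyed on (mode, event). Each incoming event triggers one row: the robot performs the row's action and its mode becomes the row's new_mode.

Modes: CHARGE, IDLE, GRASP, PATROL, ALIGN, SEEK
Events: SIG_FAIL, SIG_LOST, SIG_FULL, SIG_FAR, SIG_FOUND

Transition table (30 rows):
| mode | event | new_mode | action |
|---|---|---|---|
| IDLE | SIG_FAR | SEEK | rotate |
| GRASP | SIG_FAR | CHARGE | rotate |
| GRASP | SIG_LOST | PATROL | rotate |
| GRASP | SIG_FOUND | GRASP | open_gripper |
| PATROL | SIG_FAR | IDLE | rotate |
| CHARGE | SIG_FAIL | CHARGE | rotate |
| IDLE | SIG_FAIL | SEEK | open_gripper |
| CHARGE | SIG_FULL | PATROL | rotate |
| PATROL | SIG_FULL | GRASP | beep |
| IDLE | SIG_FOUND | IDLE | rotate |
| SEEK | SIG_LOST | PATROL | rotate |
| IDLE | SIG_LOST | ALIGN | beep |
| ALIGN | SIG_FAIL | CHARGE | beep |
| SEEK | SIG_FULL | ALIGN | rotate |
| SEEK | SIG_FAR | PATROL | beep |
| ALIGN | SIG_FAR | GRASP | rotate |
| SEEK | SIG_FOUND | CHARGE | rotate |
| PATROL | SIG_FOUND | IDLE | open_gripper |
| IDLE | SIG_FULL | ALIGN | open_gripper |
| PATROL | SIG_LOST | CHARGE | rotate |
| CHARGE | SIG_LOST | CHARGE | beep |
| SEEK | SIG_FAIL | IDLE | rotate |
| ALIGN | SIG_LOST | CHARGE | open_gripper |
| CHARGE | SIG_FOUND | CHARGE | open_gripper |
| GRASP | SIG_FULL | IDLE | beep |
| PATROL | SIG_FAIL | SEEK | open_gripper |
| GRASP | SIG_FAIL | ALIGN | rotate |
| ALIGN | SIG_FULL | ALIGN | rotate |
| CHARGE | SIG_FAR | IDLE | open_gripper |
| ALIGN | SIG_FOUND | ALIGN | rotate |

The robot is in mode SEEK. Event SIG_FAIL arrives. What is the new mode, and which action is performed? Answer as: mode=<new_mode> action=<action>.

current mode = SEEK; filter table to that mode:
  (SEEK, SIG_LOST) → (PATROL, rotate)
  (SEEK, SIG_FULL) → (ALIGN, rotate)
  (SEEK, SIG_FAR) → (PATROL, beep)
  (SEEK, SIG_FOUND) → (CHARGE, rotate)
  (SEEK, SIG_FAIL) → (IDLE, rotate)  ← event matches
event = SIG_FAIL selects (IDLE, rotate)

mode=IDLE action=rotate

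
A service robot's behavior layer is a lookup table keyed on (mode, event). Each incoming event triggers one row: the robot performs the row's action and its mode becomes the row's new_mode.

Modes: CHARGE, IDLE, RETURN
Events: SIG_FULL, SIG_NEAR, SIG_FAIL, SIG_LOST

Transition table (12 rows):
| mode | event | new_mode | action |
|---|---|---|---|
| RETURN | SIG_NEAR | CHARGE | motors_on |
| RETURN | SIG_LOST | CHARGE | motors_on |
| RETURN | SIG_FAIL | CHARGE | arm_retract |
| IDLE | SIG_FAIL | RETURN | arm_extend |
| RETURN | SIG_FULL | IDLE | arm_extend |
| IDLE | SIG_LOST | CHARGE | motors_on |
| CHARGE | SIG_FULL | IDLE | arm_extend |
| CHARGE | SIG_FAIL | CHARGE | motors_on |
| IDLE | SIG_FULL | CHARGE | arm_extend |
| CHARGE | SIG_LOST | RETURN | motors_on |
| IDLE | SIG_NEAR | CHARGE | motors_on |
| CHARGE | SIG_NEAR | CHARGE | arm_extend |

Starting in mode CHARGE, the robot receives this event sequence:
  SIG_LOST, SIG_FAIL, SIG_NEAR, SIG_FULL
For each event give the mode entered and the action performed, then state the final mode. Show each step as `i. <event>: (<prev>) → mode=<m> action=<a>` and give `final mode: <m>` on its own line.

final mode: IDLE

1. SIG_LOST: (CHARGE) → mode=RETURN action=motors_on
2. SIG_FAIL: (RETURN) → mode=CHARGE action=arm_retract
3. SIG_NEAR: (CHARGE) → mode=CHARGE action=arm_extend
4. SIG_FULL: (CHARGE) → mode=IDLE action=arm_extend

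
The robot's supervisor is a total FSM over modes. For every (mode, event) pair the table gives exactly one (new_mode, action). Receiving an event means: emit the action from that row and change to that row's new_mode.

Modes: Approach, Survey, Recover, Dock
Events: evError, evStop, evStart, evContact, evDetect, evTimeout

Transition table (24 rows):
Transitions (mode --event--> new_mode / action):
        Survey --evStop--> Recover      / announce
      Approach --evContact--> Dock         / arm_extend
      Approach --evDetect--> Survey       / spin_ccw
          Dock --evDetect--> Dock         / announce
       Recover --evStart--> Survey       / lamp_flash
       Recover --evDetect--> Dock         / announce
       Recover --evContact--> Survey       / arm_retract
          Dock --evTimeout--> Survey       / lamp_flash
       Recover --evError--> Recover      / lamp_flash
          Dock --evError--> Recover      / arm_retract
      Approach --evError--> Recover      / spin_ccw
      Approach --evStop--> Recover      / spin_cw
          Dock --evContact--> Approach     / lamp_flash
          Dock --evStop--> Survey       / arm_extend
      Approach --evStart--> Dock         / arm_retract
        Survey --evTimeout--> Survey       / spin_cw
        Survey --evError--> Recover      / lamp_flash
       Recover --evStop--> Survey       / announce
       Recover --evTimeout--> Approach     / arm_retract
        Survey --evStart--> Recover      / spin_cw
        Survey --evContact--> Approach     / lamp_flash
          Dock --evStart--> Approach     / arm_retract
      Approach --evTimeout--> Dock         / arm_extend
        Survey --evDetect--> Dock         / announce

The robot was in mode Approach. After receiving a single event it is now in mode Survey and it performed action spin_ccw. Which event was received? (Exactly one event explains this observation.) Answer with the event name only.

try evError: (Approach, evError) → (Recover, spin_ccw)
try evStop: (Approach, evStop) → (Recover, spin_cw)
try evStart: (Approach, evStart) → (Dock, arm_retract)
try evContact: (Approach, evContact) → (Dock, arm_extend)
try evDetect: (Approach, evDetect) → (Survey, spin_ccw)  ← matches
try evTimeout: (Approach, evTimeout) → (Dock, arm_extend)

evDetect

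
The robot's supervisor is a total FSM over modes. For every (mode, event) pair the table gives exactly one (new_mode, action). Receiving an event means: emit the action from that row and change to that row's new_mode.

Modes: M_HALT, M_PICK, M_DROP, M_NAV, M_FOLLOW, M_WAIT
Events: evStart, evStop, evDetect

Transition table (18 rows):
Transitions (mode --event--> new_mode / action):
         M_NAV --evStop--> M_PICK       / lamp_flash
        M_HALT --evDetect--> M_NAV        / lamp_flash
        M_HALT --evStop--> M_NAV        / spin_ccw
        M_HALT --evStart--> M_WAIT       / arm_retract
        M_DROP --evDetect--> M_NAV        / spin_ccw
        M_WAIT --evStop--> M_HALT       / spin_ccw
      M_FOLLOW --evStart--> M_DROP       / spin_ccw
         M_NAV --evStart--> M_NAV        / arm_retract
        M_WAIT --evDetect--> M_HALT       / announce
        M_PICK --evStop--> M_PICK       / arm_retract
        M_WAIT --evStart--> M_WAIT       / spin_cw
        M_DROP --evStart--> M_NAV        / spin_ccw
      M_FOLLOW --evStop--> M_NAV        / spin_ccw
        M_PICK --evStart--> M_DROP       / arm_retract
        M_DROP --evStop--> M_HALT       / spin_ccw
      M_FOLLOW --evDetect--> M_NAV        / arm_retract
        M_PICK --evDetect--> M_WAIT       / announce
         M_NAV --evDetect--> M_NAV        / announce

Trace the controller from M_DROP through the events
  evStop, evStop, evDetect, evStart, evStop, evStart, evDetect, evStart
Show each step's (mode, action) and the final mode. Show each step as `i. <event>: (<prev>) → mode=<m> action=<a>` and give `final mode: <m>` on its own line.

1. evStop: (M_DROP) → mode=M_HALT action=spin_ccw
2. evStop: (M_HALT) → mode=M_NAV action=spin_ccw
3. evDetect: (M_NAV) → mode=M_NAV action=announce
4. evStart: (M_NAV) → mode=M_NAV action=arm_retract
5. evStop: (M_NAV) → mode=M_PICK action=lamp_flash
6. evStart: (M_PICK) → mode=M_DROP action=arm_retract
7. evDetect: (M_DROP) → mode=M_NAV action=spin_ccw
8. evStart: (M_NAV) → mode=M_NAV action=arm_retract

final mode: M_NAV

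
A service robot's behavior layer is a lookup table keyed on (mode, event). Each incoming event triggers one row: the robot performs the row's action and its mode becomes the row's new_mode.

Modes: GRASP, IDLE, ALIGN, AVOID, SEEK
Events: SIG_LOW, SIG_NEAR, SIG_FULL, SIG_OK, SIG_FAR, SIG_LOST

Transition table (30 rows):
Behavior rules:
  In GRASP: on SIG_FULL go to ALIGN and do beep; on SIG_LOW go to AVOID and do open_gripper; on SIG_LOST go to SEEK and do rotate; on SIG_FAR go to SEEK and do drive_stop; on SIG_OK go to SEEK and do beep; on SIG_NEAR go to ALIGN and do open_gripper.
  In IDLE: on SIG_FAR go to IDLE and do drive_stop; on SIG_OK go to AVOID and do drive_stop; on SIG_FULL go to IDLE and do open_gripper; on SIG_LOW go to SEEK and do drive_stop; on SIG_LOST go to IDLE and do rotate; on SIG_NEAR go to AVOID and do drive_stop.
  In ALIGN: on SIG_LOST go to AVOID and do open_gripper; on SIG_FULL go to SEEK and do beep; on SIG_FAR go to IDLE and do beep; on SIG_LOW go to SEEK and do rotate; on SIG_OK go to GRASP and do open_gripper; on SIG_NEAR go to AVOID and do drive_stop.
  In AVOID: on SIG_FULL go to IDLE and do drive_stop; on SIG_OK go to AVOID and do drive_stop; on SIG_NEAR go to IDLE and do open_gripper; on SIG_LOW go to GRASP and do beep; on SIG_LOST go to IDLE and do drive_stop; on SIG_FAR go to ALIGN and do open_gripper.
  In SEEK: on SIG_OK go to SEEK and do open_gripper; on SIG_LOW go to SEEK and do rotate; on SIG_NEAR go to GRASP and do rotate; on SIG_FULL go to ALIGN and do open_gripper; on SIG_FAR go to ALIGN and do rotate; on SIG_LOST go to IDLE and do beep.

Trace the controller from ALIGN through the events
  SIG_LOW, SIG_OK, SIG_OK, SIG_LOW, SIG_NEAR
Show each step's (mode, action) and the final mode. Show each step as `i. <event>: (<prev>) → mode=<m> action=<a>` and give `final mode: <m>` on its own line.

final mode: GRASP

1. SIG_LOW: (ALIGN) → mode=SEEK action=rotate
2. SIG_OK: (SEEK) → mode=SEEK action=open_gripper
3. SIG_OK: (SEEK) → mode=SEEK action=open_gripper
4. SIG_LOW: (SEEK) → mode=SEEK action=rotate
5. SIG_NEAR: (SEEK) → mode=GRASP action=rotate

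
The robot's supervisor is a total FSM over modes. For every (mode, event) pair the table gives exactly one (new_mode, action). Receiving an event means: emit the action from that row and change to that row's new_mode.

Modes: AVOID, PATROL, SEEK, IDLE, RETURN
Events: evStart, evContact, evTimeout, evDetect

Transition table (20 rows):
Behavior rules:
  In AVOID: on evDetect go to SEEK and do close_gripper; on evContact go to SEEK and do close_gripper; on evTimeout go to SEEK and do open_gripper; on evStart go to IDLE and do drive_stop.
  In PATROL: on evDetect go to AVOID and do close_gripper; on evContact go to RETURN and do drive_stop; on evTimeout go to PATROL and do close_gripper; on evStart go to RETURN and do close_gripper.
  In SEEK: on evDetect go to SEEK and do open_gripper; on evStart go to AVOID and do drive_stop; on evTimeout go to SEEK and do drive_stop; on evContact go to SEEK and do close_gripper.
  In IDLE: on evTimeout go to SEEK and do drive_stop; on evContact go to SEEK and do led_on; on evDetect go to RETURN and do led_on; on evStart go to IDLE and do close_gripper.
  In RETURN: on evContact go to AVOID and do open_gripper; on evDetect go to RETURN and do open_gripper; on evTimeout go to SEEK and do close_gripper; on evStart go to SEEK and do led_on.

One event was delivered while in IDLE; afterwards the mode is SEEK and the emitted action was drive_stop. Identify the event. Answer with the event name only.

try evStart: (IDLE, evStart) → (IDLE, close_gripper)
try evContact: (IDLE, evContact) → (SEEK, led_on)
try evTimeout: (IDLE, evTimeout) → (SEEK, drive_stop)  ← matches
try evDetect: (IDLE, evDetect) → (RETURN, led_on)

evTimeout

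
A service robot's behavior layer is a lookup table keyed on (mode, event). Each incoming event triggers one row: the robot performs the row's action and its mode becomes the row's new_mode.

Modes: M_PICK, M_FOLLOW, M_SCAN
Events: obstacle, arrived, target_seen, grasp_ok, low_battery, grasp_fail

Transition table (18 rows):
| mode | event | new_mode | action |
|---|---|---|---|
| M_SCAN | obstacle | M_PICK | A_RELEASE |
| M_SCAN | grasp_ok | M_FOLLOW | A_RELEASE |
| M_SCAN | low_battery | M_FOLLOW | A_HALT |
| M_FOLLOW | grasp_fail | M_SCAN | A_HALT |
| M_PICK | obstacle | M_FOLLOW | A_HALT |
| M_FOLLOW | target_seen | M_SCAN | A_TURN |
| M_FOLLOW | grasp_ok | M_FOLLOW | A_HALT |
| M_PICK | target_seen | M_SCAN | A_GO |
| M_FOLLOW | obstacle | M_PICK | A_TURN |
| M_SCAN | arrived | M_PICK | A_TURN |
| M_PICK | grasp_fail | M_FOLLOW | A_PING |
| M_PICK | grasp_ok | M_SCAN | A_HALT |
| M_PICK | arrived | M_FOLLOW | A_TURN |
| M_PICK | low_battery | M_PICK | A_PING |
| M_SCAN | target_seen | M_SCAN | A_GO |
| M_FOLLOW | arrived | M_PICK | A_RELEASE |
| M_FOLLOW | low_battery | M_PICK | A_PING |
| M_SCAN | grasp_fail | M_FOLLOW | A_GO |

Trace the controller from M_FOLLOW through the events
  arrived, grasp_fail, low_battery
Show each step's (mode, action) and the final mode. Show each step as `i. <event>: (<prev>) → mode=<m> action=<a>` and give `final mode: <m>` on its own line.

1. arrived: (M_FOLLOW) → mode=M_PICK action=A_RELEASE
2. grasp_fail: (M_PICK) → mode=M_FOLLOW action=A_PING
3. low_battery: (M_FOLLOW) → mode=M_PICK action=A_PING

final mode: M_PICK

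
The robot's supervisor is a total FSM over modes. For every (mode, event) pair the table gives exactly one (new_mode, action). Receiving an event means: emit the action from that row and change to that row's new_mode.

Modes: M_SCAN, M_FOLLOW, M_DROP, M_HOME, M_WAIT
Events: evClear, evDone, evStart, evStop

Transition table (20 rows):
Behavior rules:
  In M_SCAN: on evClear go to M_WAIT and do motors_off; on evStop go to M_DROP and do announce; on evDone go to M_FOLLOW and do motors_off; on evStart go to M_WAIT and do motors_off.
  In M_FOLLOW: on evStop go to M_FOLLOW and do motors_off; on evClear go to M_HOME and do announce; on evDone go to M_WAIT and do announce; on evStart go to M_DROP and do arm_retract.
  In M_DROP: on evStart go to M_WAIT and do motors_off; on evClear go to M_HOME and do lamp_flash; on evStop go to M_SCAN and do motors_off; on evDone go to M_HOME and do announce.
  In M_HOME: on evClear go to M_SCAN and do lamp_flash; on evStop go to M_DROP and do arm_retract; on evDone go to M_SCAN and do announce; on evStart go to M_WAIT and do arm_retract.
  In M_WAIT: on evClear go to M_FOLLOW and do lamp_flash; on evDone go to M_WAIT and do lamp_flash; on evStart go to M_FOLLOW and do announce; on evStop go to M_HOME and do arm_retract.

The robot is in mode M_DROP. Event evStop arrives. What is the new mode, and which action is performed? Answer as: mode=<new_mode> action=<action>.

current mode = M_DROP; filter table to that mode:
  (M_DROP, evStart) → (M_WAIT, motors_off)
  (M_DROP, evClear) → (M_HOME, lamp_flash)
  (M_DROP, evStop) → (M_SCAN, motors_off)  ← event matches
  (M_DROP, evDone) → (M_HOME, announce)
event = evStop selects (M_SCAN, motors_off)

mode=M_SCAN action=motors_off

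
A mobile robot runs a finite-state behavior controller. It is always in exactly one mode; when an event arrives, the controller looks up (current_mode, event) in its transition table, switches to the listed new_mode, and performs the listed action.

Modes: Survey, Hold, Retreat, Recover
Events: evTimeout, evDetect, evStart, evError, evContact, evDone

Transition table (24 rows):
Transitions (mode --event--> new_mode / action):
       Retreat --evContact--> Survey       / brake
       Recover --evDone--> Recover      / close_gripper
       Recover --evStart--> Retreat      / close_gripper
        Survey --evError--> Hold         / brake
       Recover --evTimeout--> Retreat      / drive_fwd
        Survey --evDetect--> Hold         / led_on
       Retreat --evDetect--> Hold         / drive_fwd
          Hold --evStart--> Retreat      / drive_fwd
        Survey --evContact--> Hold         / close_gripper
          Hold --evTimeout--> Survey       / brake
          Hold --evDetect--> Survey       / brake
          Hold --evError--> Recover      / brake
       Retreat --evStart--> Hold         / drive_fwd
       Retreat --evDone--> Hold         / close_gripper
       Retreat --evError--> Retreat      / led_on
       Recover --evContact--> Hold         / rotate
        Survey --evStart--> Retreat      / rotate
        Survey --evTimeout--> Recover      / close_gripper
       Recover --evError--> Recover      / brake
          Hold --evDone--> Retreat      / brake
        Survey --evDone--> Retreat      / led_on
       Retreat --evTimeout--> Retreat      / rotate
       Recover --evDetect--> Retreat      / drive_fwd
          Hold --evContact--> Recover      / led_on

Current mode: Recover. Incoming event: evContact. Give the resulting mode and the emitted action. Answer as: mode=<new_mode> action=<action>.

mode=Hold action=rotate

current mode = Recover; filter table to that mode:
  (Recover, evDone) → (Recover, close_gripper)
  (Recover, evStart) → (Retreat, close_gripper)
  (Recover, evTimeout) → (Retreat, drive_fwd)
  (Recover, evContact) → (Hold, rotate)  ← event matches
  (Recover, evError) → (Recover, brake)
  (Recover, evDetect) → (Retreat, drive_fwd)
event = evContact selects (Hold, rotate)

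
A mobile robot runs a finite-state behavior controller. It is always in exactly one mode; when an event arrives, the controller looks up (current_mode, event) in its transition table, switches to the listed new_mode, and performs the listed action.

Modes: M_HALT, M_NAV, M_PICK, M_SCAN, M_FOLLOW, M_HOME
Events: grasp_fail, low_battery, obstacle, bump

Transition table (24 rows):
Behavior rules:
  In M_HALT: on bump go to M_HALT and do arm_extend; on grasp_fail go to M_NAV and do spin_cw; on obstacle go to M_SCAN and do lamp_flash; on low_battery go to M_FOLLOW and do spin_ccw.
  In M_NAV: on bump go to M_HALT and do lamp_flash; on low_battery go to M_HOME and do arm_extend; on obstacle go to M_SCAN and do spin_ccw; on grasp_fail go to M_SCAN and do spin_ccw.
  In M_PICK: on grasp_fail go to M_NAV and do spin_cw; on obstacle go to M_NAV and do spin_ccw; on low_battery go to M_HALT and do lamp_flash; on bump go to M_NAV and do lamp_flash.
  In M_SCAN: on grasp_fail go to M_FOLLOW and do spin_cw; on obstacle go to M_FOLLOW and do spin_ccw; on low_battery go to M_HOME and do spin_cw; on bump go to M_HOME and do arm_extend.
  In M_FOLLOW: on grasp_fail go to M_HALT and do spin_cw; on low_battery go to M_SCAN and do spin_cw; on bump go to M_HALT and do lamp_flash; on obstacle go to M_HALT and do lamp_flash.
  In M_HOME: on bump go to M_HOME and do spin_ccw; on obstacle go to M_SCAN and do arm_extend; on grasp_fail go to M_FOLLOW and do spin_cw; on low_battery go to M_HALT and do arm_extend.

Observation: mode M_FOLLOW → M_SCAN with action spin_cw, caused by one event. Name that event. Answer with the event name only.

low_battery

try grasp_fail: (M_FOLLOW, grasp_fail) → (M_HALT, spin_cw)
try low_battery: (M_FOLLOW, low_battery) → (M_SCAN, spin_cw)  ← matches
try obstacle: (M_FOLLOW, obstacle) → (M_HALT, lamp_flash)
try bump: (M_FOLLOW, bump) → (M_HALT, lamp_flash)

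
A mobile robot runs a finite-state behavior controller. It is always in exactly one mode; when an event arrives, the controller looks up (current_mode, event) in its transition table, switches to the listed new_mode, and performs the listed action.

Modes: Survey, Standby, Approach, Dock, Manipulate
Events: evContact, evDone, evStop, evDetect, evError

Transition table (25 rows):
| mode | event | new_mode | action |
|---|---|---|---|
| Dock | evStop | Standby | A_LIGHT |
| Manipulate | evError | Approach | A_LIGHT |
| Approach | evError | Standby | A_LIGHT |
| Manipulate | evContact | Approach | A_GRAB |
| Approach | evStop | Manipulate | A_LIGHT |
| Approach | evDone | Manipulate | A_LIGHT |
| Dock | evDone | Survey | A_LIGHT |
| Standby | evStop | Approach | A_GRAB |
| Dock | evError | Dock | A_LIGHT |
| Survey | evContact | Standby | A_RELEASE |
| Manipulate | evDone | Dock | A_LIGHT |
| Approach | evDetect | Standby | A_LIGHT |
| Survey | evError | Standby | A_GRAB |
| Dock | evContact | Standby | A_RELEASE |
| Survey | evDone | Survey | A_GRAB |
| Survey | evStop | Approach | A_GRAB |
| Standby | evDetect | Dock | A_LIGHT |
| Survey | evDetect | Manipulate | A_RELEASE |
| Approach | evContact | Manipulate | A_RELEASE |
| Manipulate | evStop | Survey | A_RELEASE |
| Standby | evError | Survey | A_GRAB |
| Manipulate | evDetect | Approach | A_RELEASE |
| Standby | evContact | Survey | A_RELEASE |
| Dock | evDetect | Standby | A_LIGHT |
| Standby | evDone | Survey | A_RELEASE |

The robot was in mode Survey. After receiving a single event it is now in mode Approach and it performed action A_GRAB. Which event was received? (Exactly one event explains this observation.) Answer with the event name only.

evStop

try evContact: (Survey, evContact) → (Standby, A_RELEASE)
try evDone: (Survey, evDone) → (Survey, A_GRAB)
try evStop: (Survey, evStop) → (Approach, A_GRAB)  ← matches
try evDetect: (Survey, evDetect) → (Manipulate, A_RELEASE)
try evError: (Survey, evError) → (Standby, A_GRAB)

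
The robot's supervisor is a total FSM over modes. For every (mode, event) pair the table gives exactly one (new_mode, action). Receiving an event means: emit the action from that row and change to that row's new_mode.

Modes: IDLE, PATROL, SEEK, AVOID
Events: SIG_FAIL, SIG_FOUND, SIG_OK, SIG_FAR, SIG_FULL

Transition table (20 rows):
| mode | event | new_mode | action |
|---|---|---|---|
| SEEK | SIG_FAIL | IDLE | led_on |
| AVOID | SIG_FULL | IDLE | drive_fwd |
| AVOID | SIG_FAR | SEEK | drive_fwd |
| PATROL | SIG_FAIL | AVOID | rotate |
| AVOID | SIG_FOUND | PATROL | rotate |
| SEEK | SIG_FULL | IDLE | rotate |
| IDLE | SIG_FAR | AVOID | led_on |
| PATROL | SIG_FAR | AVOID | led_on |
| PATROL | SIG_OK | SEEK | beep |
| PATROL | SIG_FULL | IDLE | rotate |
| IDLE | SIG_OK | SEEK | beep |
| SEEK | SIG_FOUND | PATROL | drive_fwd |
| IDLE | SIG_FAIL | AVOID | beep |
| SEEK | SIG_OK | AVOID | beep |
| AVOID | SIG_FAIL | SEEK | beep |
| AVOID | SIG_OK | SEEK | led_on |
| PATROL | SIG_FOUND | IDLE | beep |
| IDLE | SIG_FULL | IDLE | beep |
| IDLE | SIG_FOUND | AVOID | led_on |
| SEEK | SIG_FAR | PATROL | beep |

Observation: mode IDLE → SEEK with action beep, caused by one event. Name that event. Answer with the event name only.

try SIG_FAIL: (IDLE, SIG_FAIL) → (AVOID, beep)
try SIG_FOUND: (IDLE, SIG_FOUND) → (AVOID, led_on)
try SIG_OK: (IDLE, SIG_OK) → (SEEK, beep)  ← matches
try SIG_FAR: (IDLE, SIG_FAR) → (AVOID, led_on)
try SIG_FULL: (IDLE, SIG_FULL) → (IDLE, beep)

SIG_OK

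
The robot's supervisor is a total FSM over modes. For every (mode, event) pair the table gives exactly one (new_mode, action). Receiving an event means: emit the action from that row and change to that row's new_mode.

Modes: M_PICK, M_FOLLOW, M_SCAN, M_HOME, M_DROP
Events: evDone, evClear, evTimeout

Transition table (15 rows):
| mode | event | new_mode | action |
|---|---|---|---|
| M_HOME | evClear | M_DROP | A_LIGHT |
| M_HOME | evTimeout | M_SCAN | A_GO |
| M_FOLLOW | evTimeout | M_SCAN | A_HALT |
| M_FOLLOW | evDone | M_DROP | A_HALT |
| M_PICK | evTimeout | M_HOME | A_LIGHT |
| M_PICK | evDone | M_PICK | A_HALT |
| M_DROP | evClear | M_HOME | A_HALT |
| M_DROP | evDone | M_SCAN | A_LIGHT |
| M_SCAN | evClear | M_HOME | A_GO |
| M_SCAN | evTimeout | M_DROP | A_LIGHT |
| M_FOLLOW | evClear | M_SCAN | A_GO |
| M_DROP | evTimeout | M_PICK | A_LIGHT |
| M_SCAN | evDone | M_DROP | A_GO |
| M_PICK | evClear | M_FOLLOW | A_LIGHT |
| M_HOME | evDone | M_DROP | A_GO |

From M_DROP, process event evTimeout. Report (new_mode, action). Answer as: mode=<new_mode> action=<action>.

current mode = M_DROP; filter table to that mode:
  (M_DROP, evClear) → (M_HOME, A_HALT)
  (M_DROP, evDone) → (M_SCAN, A_LIGHT)
  (M_DROP, evTimeout) → (M_PICK, A_LIGHT)  ← event matches
event = evTimeout selects (M_PICK, A_LIGHT)

mode=M_PICK action=A_LIGHT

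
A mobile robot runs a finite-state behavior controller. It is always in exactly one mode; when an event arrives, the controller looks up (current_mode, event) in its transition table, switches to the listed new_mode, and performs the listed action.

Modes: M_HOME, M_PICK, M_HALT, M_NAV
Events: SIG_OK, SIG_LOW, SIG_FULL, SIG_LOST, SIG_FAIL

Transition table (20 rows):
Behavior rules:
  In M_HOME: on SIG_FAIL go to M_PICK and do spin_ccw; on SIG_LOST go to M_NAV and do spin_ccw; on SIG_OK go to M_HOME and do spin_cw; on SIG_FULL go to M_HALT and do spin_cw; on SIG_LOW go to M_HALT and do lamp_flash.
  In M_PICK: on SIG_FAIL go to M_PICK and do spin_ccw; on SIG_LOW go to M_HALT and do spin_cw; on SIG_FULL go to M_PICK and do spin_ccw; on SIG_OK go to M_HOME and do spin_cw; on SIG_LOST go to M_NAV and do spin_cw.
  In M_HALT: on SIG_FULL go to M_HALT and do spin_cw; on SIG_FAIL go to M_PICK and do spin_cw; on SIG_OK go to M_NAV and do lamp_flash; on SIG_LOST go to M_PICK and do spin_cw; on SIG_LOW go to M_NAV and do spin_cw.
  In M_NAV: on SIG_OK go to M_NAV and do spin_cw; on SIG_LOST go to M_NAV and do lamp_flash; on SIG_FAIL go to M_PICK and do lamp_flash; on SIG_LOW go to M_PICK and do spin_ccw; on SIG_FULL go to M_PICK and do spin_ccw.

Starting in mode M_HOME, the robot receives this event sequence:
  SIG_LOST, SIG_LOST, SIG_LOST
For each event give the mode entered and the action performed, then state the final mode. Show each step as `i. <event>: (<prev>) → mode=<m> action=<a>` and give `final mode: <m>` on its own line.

1. SIG_LOST: (M_HOME) → mode=M_NAV action=spin_ccw
2. SIG_LOST: (M_NAV) → mode=M_NAV action=lamp_flash
3. SIG_LOST: (M_NAV) → mode=M_NAV action=lamp_flash

final mode: M_NAV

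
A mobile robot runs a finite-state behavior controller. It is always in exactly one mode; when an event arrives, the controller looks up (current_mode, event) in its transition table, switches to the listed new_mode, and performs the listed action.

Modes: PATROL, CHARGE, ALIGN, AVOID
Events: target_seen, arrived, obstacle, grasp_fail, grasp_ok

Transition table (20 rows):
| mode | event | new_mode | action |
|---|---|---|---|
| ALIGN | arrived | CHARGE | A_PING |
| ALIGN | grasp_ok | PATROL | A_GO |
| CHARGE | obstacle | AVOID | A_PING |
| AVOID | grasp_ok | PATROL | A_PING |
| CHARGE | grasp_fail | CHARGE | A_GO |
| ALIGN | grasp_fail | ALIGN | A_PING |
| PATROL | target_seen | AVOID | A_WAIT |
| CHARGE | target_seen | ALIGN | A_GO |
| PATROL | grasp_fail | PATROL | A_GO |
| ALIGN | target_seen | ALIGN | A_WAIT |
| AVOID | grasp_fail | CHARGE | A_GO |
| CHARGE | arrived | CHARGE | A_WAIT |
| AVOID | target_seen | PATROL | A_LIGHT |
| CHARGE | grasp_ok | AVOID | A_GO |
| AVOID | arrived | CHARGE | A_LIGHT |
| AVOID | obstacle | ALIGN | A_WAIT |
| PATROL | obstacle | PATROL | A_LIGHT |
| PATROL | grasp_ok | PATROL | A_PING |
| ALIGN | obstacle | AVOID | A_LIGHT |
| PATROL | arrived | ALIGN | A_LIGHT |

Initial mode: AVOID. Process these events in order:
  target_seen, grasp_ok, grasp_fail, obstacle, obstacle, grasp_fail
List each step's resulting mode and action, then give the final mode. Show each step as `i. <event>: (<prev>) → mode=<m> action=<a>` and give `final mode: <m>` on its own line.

1. target_seen: (AVOID) → mode=PATROL action=A_LIGHT
2. grasp_ok: (PATROL) → mode=PATROL action=A_PING
3. grasp_fail: (PATROL) → mode=PATROL action=A_GO
4. obstacle: (PATROL) → mode=PATROL action=A_LIGHT
5. obstacle: (PATROL) → mode=PATROL action=A_LIGHT
6. grasp_fail: (PATROL) → mode=PATROL action=A_GO

final mode: PATROL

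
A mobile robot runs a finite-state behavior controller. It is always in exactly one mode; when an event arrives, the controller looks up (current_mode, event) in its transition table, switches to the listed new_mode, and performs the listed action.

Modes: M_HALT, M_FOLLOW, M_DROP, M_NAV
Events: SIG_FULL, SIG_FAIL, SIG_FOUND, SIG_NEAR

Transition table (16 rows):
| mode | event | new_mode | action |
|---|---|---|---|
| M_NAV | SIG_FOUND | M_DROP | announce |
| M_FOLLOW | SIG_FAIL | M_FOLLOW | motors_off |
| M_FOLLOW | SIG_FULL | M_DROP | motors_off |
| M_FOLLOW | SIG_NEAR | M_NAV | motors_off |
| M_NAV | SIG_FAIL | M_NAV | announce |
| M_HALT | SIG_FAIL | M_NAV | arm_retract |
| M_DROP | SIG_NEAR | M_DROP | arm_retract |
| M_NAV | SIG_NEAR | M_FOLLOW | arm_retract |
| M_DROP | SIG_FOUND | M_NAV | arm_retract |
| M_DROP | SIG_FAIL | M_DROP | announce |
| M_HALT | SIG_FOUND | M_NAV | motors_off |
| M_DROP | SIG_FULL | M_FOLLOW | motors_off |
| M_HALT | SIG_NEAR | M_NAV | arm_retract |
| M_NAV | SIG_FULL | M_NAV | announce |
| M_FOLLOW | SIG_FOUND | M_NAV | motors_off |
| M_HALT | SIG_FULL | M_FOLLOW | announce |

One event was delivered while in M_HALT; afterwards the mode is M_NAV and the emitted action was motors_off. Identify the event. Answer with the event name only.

try SIG_FULL: (M_HALT, SIG_FULL) → (M_FOLLOW, announce)
try SIG_FAIL: (M_HALT, SIG_FAIL) → (M_NAV, arm_retract)
try SIG_FOUND: (M_HALT, SIG_FOUND) → (M_NAV, motors_off)  ← matches
try SIG_NEAR: (M_HALT, SIG_NEAR) → (M_NAV, arm_retract)

SIG_FOUND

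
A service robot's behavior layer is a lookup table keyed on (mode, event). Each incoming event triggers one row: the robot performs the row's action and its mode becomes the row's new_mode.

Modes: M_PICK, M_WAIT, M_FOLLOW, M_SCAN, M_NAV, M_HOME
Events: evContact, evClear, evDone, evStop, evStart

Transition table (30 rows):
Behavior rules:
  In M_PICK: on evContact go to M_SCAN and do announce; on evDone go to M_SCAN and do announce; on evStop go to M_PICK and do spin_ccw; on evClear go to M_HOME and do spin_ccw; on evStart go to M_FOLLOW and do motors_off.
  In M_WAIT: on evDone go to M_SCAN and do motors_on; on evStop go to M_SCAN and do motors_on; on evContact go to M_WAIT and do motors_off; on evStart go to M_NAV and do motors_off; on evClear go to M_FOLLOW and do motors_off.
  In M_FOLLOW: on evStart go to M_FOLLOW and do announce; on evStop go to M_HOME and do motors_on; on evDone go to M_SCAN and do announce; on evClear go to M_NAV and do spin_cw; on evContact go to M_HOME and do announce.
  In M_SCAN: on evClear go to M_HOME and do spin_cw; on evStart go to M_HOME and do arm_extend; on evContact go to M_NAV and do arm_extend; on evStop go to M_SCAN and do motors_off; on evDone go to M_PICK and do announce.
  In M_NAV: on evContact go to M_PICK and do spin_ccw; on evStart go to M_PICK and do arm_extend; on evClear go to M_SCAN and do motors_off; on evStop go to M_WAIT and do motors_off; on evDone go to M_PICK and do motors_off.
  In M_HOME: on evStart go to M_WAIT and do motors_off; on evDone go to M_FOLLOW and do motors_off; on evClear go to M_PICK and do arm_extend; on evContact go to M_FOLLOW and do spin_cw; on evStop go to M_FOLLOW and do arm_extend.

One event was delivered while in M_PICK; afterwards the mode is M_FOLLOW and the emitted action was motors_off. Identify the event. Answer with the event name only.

evStart

try evContact: (M_PICK, evContact) → (M_SCAN, announce)
try evClear: (M_PICK, evClear) → (M_HOME, spin_ccw)
try evDone: (M_PICK, evDone) → (M_SCAN, announce)
try evStop: (M_PICK, evStop) → (M_PICK, spin_ccw)
try evStart: (M_PICK, evStart) → (M_FOLLOW, motors_off)  ← matches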